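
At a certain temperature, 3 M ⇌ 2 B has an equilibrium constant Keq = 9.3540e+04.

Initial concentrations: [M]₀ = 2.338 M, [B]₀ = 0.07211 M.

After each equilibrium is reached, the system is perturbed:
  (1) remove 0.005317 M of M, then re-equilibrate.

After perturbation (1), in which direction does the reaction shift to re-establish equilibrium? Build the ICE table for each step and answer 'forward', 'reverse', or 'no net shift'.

Direction: reverse

Q₀ = 4.0687e-04 vs Keq = 9.3540e+04 ⇒ Q<K, forward
Step 1:
                  M         B
  Initial     2.338   0.07211
  Change     -2.308     1.538
  Equil     0.03027     1.611
  solve Keq expr → x = 0.7692; check Q = 9.3540e+04
Then remove 0.005317 M of M.
Step 2:
                  M         B
  Initial   0.02495     1.611
  Change   0.005273 -0.003515
  Equil     0.03022     1.607
  solve Keq expr → x = -0.001758; check Q = 9.3540e+04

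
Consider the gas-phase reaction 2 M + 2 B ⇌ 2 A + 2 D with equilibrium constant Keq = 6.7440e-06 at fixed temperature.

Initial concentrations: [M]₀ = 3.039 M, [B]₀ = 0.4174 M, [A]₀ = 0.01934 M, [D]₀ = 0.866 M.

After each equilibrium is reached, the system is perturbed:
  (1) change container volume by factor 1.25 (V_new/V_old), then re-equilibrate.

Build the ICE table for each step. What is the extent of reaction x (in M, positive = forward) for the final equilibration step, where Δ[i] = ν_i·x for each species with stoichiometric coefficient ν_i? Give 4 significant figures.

Q₀ = 1.7433e-04 vs Keq = 6.7440e-06 ⇒ Q>K, reverse
Step 1:
                   M          B          A          D
  init         3.039     0.4174    0.01934      0.866
  Δ          0.01531    0.01531   -0.01531   -0.01531
  eq           3.054     0.4327   0.004035     0.8507
  solve Keq expr → x = -0.007653; check Q = 6.7440e-06
Then change container volume by factor 1.25 (V_new/V_old).
Step 2:
                   M          B          A          D
  init         2.443     0.3462   0.003228     0.6806
  Δ                0          0          0          0
  eq           2.443     0.3462   0.003228     0.6806
  solve Keq expr → x = 0; check Q = 6.7440e-06

x = 0 M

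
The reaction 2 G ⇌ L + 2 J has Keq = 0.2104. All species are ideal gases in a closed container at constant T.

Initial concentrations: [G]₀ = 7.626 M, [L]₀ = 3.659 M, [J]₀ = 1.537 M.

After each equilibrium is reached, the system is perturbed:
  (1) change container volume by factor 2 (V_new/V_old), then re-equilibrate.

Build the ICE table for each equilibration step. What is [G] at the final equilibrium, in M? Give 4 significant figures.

Q₀ = 0.1486 vs Keq = 0.2104 ⇒ Q<K, forward
Step 1:
                   G          L          J
  I            7.626      3.659      1.537
  C          -0.2147     0.1073     0.2147
  E            7.411      3.766      1.752
  solve Keq expr → x = 0.1073; check Q = 0.2104
Then change container volume by factor 2 (V_new/V_old).
Step 2:
                   G          L          J
  I            3.706      1.883     0.8758
  C           -0.245     0.1225      0.245
  E            3.461      2.006      1.121
  solve Keq expr → x = 0.1225; check Q = 0.2104

[G]_eq = 3.461 M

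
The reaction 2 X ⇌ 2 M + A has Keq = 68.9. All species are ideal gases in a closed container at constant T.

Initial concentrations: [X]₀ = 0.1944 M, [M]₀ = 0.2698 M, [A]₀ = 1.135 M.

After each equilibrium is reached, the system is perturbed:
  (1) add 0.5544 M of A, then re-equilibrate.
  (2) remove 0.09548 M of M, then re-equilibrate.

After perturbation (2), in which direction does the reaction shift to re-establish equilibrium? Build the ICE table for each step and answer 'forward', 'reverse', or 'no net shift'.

Q₀ = 2.186 vs Keq = 68.9 ⇒ Q<K, forward
Step 1:
                   X          M          A
  Initial     0.1944     0.2698      1.135
  Change     -0.1402     0.1402    0.07009
  Equil      0.05422       0.41      1.205
  solve Keq expr → x = 0.07009; check Q = 68.9
Then add 0.5544 M of A.
Step 2:
                   X          M          A
  Initial    0.05422       0.41      1.759
  Change    0.009663  -0.009663  -0.004832
  Equil      0.06388     0.4003      1.755
  solve Keq expr → x = -0.004832; check Q = 68.9
Then remove 0.09548 M of M.
Step 3:
                   X          M          A
  Initial    0.06388     0.3048      1.755
  Change    -0.01306    0.01306   0.006529
  Equil      0.05082     0.3179      1.761
  solve Keq expr → x = 0.006529; check Q = 68.9

Direction: forward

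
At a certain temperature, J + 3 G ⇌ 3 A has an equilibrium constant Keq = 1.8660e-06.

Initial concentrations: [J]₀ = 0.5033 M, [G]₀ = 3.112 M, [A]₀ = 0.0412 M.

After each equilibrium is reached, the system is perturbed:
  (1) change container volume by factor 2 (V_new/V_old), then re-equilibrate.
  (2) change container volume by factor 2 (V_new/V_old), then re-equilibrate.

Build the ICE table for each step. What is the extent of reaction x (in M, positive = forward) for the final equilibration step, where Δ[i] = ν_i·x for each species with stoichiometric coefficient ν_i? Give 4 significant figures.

Q₀ = 4.6105e-06 vs Keq = 1.8660e-06 ⇒ Q>K, reverse
Step 1:
                   J          G          A
  init        0.5033      3.112     0.0412
  Δ         0.003517    0.01055   -0.01055
  eq          0.5068      3.123    0.03065
  solve Keq expr → x = -0.003517; check Q = 1.8660e-06
Then change container volume by factor 2 (V_new/V_old).
Step 2:
                   J          G          A
  init        0.2534      1.561    0.01532
  Δ          0.00104   0.003121  -0.003121
  eq          0.2544      1.564     0.0122
  solve Keq expr → x = -0.00104; check Q = 1.8660e-06
Then change container volume by factor 2 (V_new/V_old).
Step 3:
                   J          G          A
  init        0.1272     0.7822   0.006102
  Δ       4.1530e-04   0.001246  -0.001246
  eq          0.1276     0.7834   0.004856
  solve Keq expr → x = -4.1530e-04; check Q = 1.8660e-06

x = -4.1530e-04 M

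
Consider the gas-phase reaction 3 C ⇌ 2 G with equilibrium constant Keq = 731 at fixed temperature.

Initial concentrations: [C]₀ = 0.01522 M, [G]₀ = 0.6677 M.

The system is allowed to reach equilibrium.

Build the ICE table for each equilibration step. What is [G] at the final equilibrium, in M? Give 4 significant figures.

Q₀ = 1.2645e+05 vs Keq = 731 ⇒ Q>K, reverse
Step 1:
                   C          G
  I          0.01522     0.6677
  C          0.06583   -0.04388
  E          0.08105     0.6238
  solve Keq expr → x = -0.02194; check Q = 731

[G]_eq = 0.6238 M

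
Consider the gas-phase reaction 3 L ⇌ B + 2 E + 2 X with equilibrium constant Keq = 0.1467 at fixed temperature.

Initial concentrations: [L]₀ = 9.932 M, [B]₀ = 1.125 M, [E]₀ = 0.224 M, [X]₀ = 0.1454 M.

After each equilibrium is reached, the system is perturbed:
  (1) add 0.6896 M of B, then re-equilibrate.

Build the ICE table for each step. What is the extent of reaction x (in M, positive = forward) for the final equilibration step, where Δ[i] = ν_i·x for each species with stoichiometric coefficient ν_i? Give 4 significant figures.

x = -0.0521 M

Q₀ = 1.2181e-06 vs Keq = 0.1467 ⇒ Q<K, forward
Step 1:
                    L           B           E           X
  init          9.932       1.125       0.224      0.1454
  Δ            -3.006       1.002       2.004       2.004
  eq            6.926       2.127       2.228       2.149
  solve Keq expr → x = 1.002; check Q = 0.1467
Then add 0.6896 M of B.
Step 2:
                    L           B           E           X
  init          6.926       2.816       2.228       2.149
  Δ            0.1563     -0.0521     -0.1042     -0.1042
  eq            7.083       2.764       2.123       2.045
  solve Keq expr → x = -0.0521; check Q = 0.1467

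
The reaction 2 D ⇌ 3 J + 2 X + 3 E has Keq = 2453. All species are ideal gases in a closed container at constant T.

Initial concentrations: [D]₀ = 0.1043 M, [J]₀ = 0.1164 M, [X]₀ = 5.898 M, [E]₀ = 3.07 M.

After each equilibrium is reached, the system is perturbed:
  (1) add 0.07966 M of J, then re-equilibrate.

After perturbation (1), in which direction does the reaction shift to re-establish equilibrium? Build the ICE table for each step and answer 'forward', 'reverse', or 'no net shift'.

Direction: reverse

Q₀ = 145.9 vs Keq = 2453 ⇒ Q<K, forward
Step 1:
                  D         J         X         E
  Initial    0.1043    0.1164     5.898      3.07
  Change   -0.04895   0.07343   0.04895   0.07343
  Equil     0.05535    0.1898     5.947     3.143
  solve Keq expr → x = 0.02448; check Q = 2453
Then add 0.07966 M of J.
Step 2:
                  D         J         X         E
  Initial   0.05535    0.2695     5.947     3.143
  Change    0.02095  -0.03143  -0.02095  -0.03143
  Equil      0.0763    0.2381     5.926     3.112
  solve Keq expr → x = -0.01048; check Q = 2453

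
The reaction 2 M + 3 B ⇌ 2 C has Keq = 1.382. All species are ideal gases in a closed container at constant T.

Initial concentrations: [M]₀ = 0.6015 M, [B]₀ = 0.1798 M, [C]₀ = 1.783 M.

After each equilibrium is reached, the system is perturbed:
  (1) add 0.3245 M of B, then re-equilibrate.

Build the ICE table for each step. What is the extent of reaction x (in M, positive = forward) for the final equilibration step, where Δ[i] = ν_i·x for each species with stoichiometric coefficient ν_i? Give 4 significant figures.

Q₀ = 1512 vs Keq = 1.382 ⇒ Q>K, reverse
Step 1:
                   M          B          C
  I           0.6015     0.1798      1.783
  C           0.5246     0.7869    -0.5246
  E            1.126     0.9667      1.258
  solve Keq expr → x = -0.2623; check Q = 1.382
Then add 0.3245 M of B.
Step 2:
                   M          B          C
  I            1.126      1.291      1.258
  C          -0.1214    -0.1821     0.1214
  E            1.005      1.109       1.38
  solve Keq expr → x = 0.06069; check Q = 1.382

x = 0.06069 M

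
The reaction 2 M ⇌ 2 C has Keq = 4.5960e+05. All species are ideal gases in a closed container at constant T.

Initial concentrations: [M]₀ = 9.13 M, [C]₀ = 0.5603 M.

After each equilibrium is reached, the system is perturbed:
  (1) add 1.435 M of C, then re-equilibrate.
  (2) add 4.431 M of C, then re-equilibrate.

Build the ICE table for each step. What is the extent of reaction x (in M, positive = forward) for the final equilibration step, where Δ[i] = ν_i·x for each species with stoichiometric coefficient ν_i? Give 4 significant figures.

x = -0.003263 M

Q₀ = 0.003766 vs Keq = 4.5960e+05 ⇒ Q<K, forward
Step 1:
                   M          C
  init          9.13     0.5603
  Δ           -9.116      9.116
  eq         0.01427      9.676
  solve Keq expr → x = 4.558; check Q = 4.5960e+05
Then add 1.435 M of C.
Step 2:
                   M          C
  init       0.01427      11.11
  Δ         0.002114  -0.002114
  eq         0.01639      11.11
  solve Keq expr → x = -0.001057; check Q = 4.5960e+05
Then add 4.431 M of C.
Step 3:
                   M          C
  init       0.01639      15.54
  Δ         0.006526  -0.006526
  eq         0.02291      15.53
  solve Keq expr → x = -0.003263; check Q = 4.5960e+05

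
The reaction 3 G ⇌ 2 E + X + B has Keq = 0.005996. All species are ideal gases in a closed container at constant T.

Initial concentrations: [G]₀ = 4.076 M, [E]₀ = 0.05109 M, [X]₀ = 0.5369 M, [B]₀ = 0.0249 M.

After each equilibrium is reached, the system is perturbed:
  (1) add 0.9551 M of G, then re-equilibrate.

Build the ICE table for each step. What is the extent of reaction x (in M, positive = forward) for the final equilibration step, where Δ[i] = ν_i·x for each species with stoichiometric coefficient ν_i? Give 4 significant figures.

Q₀ = 5.1530e-07 vs Keq = 0.005996 ⇒ Q<K, forward
Step 1:
                    G           E           X           B
  Initial       4.076     0.05109      0.5369      0.0249
  Change        -1.02      0.6801        0.34        0.34
  Equil         3.056      0.7312      0.8769      0.3649
  solve Keq expr → x = 0.34; check Q = 0.005996
Then add 0.9551 M of G.
Step 2:
                    G           E           X           B
  Initial       4.011      0.7312      0.8769      0.3649
  Change      -0.2252      0.1501     0.07505     0.07505
  Equil         3.786      0.8813       0.952        0.44
  solve Keq expr → x = 0.07505; check Q = 0.005996

x = 0.07505 M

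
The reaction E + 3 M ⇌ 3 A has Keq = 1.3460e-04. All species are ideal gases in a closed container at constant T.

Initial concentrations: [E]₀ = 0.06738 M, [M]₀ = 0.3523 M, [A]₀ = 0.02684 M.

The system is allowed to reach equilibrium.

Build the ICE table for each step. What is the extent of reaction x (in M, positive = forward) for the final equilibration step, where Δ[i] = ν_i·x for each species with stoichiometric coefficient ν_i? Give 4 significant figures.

x = -0.006289 M

Q₀ = 0.006563 vs Keq = 1.3460e-04 ⇒ Q>K, reverse
Step 1:
                    E           M           A
  init        0.06738      0.3523     0.02684
  Δ          0.006289     0.01887    -0.01887
  eq          0.07367      0.3712    0.007974
  solve Keq expr → x = -0.006289; check Q = 1.3460e-04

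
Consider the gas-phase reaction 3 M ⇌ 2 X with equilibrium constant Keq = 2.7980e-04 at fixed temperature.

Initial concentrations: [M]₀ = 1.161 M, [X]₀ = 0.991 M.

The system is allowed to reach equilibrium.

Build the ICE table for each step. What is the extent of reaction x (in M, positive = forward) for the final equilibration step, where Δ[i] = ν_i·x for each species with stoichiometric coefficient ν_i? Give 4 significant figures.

Q₀ = 0.6276 vs Keq = 2.7980e-04 ⇒ Q>K, reverse
Step 1:
                    M           X
  Initial       1.161       0.991
  Change        1.385     -0.9231
  Equil         2.546     0.06794
  solve Keq expr → x = -0.4615; check Q = 2.7980e-04

x = -0.4615 M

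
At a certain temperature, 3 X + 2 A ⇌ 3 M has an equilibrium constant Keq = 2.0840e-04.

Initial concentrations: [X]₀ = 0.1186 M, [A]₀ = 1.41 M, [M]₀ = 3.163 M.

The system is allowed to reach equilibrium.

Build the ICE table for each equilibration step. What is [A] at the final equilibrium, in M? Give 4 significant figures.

Q₀ = 9541 vs Keq = 2.0840e-04 ⇒ Q>K, reverse
Step 1:
                    X           A           M
  Initial      0.1186        1.41       3.163
  Change        2.784       1.856      -2.784
  Equil         2.903       3.266      0.3788
  solve Keq expr → x = -0.9281; check Q = 2.0840e-04

[A]_eq = 3.266 M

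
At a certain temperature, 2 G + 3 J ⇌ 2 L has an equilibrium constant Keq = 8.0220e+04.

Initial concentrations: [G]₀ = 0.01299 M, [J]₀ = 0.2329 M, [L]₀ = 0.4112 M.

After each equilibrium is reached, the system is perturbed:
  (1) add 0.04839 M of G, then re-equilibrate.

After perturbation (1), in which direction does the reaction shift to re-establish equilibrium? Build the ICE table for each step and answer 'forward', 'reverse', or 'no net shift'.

Q₀ = 7.9319e+04 vs Keq = 8.0220e+04 ⇒ Q<K, forward
Step 1:
                  G         J         L
  init      0.01299    0.2329    0.4112
  Δ       -6.3239e-05 -9.4859e-05 6.3239e-05
  eq        0.01293    0.2328    0.4113
  solve Keq expr → x = 3.1620e-05; check Q = 8.0220e+04
Then add 0.04839 M of G.
Step 2:
                  G         J         L
  init      0.06132    0.2328    0.4113
  Δ        -0.03935  -0.05903   0.03935
  eq        0.02196    0.1738    0.4506
  solve Keq expr → x = 0.01968; check Q = 8.0220e+04

Direction: forward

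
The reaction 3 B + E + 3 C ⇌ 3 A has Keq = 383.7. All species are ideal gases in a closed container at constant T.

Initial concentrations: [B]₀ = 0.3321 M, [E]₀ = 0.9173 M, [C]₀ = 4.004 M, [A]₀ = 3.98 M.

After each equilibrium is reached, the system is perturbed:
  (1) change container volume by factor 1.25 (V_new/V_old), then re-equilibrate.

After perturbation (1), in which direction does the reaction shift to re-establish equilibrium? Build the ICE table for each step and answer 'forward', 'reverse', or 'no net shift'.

Direction: reverse

Q₀ = 29.23 vs Keq = 383.7 ⇒ Q<K, forward
Step 1:
                    B           E           C           A
  I            0.3321      0.9173       4.004        3.98
  C            -0.175    -0.05833      -0.175       0.175
  E            0.1571       0.859       3.829       4.155
  solve Keq expr → x = 0.05833; check Q = 383.7
Then change container volume by factor 1.25 (V_new/V_old).
Step 2:
                    B           E           C           A
  I            0.1257      0.6872       3.063       3.324
  C            0.0385     0.01283      0.0385     -0.0385
  E            0.1642         0.7       3.102       3.286
  solve Keq expr → x = -0.01283; check Q = 383.7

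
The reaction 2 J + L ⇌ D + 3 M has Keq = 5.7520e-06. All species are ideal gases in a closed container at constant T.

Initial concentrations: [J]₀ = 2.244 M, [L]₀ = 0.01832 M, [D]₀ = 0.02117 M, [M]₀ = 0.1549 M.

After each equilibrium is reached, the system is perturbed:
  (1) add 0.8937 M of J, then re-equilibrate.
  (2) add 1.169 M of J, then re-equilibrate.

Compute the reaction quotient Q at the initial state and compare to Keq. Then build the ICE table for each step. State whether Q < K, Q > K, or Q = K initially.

Q₀ = 8.5291e-04 vs Keq = 5.7520e-06 ⇒ Q>K, reverse
Step 1:
                    J           L           D           M
  Initial       2.244     0.01832     0.02117      0.1549
  Change       0.0397     0.01985    -0.01985    -0.05955
  Equil         2.284     0.03817    0.001321     0.09535
  solve Keq expr → x = -0.01985; check Q = 5.7520e-06
Then add 0.8937 M of J.
Step 2:
                    J           L           D           M
  Initial       3.177     0.03817    0.001321     0.09535
  Change    -0.001914 -9.5691e-04  9.5691e-04    0.002871
  Equil         3.175     0.03721    0.002278     0.09822
  solve Keq expr → x = 9.5691e-04; check Q = 5.7520e-06
Then add 1.169 M of J.
Step 3:
                    J           L           D           M
  Initial       4.344     0.03721    0.002278     0.09822
  Change     -0.00271   -0.001355    0.001355    0.004066
  Equil         4.342     0.03586    0.003633      0.1023
  solve Keq expr → x = 0.001355; check Q = 5.7520e-06

Q₀ = 8.5291e-04; Q > K (proceeds reverse)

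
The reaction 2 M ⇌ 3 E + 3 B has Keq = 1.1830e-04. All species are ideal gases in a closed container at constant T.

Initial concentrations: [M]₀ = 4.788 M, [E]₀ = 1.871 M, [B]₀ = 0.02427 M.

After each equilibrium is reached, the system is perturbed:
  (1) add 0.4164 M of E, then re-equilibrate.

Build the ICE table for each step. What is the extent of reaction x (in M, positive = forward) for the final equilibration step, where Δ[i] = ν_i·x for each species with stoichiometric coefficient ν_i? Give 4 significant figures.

Q₀ = 4.0843e-06 vs Keq = 1.1830e-04 ⇒ Q<K, forward
Step 1:
                   M          E          B
  init         4.788      1.871    0.02427
  Δ         -0.03205    0.04807    0.04807
  eq           4.756      1.919    0.07234
  solve Keq expr → x = 0.01602; check Q = 1.1830e-04
Then add 0.4164 M of E.
Step 2:
                   M          E          B
  init         4.756      2.335    0.07234
  Δ         0.008339   -0.01251   -0.01251
  eq           4.764      2.323    0.05983
  solve Keq expr → x = -0.004169; check Q = 1.1830e-04

x = -0.004169 M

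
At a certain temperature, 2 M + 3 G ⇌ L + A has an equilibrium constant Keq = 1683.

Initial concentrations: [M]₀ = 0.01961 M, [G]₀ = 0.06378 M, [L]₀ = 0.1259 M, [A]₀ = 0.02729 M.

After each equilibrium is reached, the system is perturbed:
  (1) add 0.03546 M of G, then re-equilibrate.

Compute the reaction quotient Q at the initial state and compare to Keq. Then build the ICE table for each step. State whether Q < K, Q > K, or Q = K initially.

Q₀ = 3.4437e+04; Q > K (proceeds reverse)

Q₀ = 3.4437e+04 vs Keq = 1683 ⇒ Q>K, reverse
Step 1:
                   M          G          L          A
  I          0.01961    0.06378     0.1259    0.02729
  C          0.01937    0.02905  -0.009685  -0.009685
  E          0.03898    0.09283     0.1162    0.01761
  solve Keq expr → x = -0.009685; check Q = 1683
Then add 0.03546 M of G.
Step 2:
                   M          G          L          A
  I          0.03898     0.1283     0.1162    0.01761
  C        -0.007831   -0.01175   0.003915   0.003915
  E          0.03115     0.1165     0.1201    0.02152
  solve Keq expr → x = 0.003915; check Q = 1683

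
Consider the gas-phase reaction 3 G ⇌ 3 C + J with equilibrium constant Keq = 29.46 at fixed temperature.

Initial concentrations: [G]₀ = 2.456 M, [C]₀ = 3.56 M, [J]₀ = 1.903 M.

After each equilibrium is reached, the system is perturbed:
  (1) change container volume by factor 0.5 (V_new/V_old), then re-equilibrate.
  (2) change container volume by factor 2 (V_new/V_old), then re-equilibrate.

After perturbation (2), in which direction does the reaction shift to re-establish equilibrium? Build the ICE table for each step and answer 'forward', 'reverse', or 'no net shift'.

Q₀ = 5.796 vs Keq = 29.46 ⇒ Q<K, forward
Step 1:
                   G          C          J
  Initial      2.456       3.56      1.903
  Change     -0.6864     0.6864     0.2288
  Equil         1.77      4.246      2.132
  solve Keq expr → x = 0.2288; check Q = 29.46
Then change container volume by factor 0.5 (V_new/V_old).
Step 2:
                   G          C          J
  Initial      3.539      8.493      4.264
  Change      0.5626    -0.5626    -0.1875
  Equil        4.102       7.93      4.076
  solve Keq expr → x = -0.1875; check Q = 29.46
Then change container volume by factor 2 (V_new/V_old).
Step 3:
                   G          C          J
  Initial      2.051      3.965      2.038
  Change     -0.2813     0.2813    0.09376
  Equil         1.77      4.246      2.132
  solve Keq expr → x = 0.09376; check Q = 29.46

Direction: forward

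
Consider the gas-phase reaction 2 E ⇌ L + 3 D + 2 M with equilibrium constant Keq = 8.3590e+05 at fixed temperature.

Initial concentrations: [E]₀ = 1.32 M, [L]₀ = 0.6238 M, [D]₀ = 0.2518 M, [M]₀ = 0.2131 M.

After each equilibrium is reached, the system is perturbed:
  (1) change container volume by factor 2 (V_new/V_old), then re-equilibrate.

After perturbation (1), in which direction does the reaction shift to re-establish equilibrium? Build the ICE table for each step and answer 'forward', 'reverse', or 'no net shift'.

Direction: forward

Q₀ = 2.5956e-04 vs Keq = 8.3590e+05 ⇒ Q<K, forward
Step 1:
                  E         L         D         M
  Initial      1.32    0.6238    0.2518    0.2131
  Change     -1.314    0.6569     1.971     1.314
  Equil    0.006261     1.281     2.222     1.527
  solve Keq expr → x = 0.6569; check Q = 8.3590e+05
Then change container volume by factor 2 (V_new/V_old).
Step 2:
                  E         L         D         M
  Initial  0.003131    0.6403     1.111    0.7634
  Change  -0.002341  0.001171  0.003512  0.002341
  Equil   7.8952e-04    0.6415     1.115    0.7658
  solve Keq expr → x = 0.001171; check Q = 8.3590e+05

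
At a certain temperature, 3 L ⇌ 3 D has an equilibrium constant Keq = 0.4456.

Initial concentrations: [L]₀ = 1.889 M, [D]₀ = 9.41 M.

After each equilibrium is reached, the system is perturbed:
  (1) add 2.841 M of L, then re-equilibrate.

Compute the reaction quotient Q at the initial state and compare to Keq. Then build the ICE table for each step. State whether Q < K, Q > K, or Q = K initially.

Q₀ = 123.6; Q > K (proceeds reverse)

Q₀ = 123.6 vs Keq = 0.4456 ⇒ Q>K, reverse
Step 1:
                  L         D
  I           1.889      9.41
  C           4.517    -4.517
  E           6.406     4.893
  solve Keq expr → x = -1.506; check Q = 0.4456
Then add 2.841 M of L.
Step 2:
                  L         D
  I           9.247     4.893
  C           -1.23      1.23
  E           8.017     6.123
  solve Keq expr → x = 0.4101; check Q = 0.4456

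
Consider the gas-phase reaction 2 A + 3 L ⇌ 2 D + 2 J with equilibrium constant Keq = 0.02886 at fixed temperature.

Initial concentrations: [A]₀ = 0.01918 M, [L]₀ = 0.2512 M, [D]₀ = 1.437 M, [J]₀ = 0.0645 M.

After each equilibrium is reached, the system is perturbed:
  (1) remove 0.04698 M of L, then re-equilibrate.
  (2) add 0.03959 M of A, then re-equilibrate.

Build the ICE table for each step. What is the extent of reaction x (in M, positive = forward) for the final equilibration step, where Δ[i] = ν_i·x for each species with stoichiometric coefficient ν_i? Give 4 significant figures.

Q₀ = 1473 vs Keq = 0.02886 ⇒ Q>K, reverse
Step 1:
                    A           L           D           J
  I           0.01918      0.2512       1.437      0.0645
  C           0.06246     0.09368    -0.06246    -0.06246
  E           0.08164      0.3449       1.375    0.002044
  solve Keq expr → x = -0.03123; check Q = 0.02886
Then remove 0.04698 M of L.
Step 2:
                    A           L           D           J
  I           0.08164      0.2979       1.375    0.002044
  C        3.8984e-04  5.8476e-04 -3.8984e-04 -3.8984e-04
  E           0.08203      0.2985       1.374    0.001654
  solve Keq expr → x = -1.9492e-04; check Q = 0.02886
Then add 0.03959 M of A.
Step 3:
                    A           L           D           J
  I            0.1216      0.2985       1.374    0.001654
  C       -7.6727e-04   -0.001151  7.6727e-04  7.6727e-04
  E            0.1208      0.2973       1.375    0.002421
  solve Keq expr → x = 3.8363e-04; check Q = 0.02886

x = 3.8363e-04 M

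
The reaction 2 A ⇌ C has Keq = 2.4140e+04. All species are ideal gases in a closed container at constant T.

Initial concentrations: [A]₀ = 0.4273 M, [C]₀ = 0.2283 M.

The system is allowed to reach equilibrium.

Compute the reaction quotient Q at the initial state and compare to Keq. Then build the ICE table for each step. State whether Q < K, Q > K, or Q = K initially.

Q₀ = 1.25 vs Keq = 2.4140e+04 ⇒ Q<K, forward
Step 1:
                  A         C
  I          0.4273    0.2283
  C          -0.423    0.2115
  E        0.004268    0.4398
  solve Keq expr → x = 0.2115; check Q = 2.4140e+04

Q₀ = 1.25; Q < K (proceeds forward)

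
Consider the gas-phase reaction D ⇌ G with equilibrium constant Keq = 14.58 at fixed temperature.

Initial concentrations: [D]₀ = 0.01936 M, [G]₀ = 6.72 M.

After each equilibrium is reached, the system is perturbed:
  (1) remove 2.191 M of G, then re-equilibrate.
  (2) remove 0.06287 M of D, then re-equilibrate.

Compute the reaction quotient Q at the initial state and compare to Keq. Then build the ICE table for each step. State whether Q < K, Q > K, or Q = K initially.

Q₀ = 347.1 vs Keq = 14.58 ⇒ Q>K, reverse
Step 1:
                  D         G
  init      0.01936      6.72
  Δ          0.4132   -0.4132
  eq         0.4326     6.307
  solve Keq expr → x = -0.4132; check Q = 14.58
Then remove 2.191 M of G.
Step 2:
                  D         G
  init       0.4326     4.116
  Δ         -0.1406    0.1406
  eq         0.2919     4.256
  solve Keq expr → x = 0.1406; check Q = 14.58
Then remove 0.06287 M of D.
Step 3:
                  D         G
  init       0.2291     4.256
  Δ         0.05883  -0.05883
  eq         0.2879     4.198
  solve Keq expr → x = -0.05883; check Q = 14.58

Q₀ = 347.1; Q > K (proceeds reverse)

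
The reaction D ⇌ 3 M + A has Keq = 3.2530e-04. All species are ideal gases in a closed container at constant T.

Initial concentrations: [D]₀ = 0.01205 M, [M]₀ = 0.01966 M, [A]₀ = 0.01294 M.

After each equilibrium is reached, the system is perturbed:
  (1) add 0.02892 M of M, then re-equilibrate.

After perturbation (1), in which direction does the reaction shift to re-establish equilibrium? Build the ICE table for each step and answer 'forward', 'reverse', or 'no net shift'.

Q₀ = 8.1601e-06 vs Keq = 3.2530e-04 ⇒ Q<K, forward
Step 1:
                    D           M           A
  init        0.01205     0.01966     0.01294
  Δ         -0.007429     0.02229    0.007429
  eq         0.004621     0.04195     0.02037
  solve Keq expr → x = 0.007429; check Q = 3.2530e-04
Then add 0.02892 M of M.
Step 2:
                    D           M           A
  init       0.004621     0.07087     0.02037
  Δ          0.004529    -0.01359   -0.004529
  eq          0.00915     0.05728     0.01584
  solve Keq expr → x = -0.004529; check Q = 3.2530e-04

Direction: reverse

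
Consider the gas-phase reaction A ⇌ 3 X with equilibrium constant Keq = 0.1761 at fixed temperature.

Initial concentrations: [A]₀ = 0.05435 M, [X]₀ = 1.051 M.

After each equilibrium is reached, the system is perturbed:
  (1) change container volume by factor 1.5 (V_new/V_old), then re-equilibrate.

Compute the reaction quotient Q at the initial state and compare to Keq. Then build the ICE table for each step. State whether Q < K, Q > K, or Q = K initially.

Q₀ = 21.36 vs Keq = 0.1761 ⇒ Q>K, reverse
Step 1:
                   A          X
  init       0.05435      1.051
  Δ           0.2278    -0.6834
  eq          0.2821     0.3676
  solve Keq expr → x = -0.2278; check Q = 0.1761
Then change container volume by factor 1.5 (V_new/V_old).
Step 2:
                   A          X
  init        0.1881     0.2451
  Δ         -0.02118    0.06353
  eq          0.1669     0.3086
  solve Keq expr → x = 0.02118; check Q = 0.1761

Q₀ = 21.36; Q > K (proceeds reverse)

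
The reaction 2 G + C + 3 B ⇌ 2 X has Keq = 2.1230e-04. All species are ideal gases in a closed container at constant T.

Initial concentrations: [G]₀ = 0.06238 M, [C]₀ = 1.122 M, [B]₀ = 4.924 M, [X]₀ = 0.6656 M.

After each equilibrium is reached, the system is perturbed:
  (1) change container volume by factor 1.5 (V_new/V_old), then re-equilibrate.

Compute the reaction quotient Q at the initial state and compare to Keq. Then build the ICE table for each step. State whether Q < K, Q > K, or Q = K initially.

Q₀ = 0.8499; Q > K (proceeds reverse)

Q₀ = 0.8499 vs Keq = 2.1230e-04 ⇒ Q>K, reverse
Step 1:
                    G           C           B           X
  init        0.06238       1.122       4.924      0.6656
  Δ            0.5274      0.2637      0.7911     -0.5274
  eq           0.5898       1.386       5.715      0.1382
  solve Keq expr → x = -0.2637; check Q = 2.1230e-04
Then change container volume by factor 1.5 (V_new/V_old).
Step 2:
                    G           C           B           X
  init         0.3932      0.9238        3.81     0.09214
  Δ           0.04475     0.02238     0.06713    -0.04475
  eq           0.4379      0.9462       3.877     0.04739
  solve Keq expr → x = -0.02238; check Q = 2.1230e-04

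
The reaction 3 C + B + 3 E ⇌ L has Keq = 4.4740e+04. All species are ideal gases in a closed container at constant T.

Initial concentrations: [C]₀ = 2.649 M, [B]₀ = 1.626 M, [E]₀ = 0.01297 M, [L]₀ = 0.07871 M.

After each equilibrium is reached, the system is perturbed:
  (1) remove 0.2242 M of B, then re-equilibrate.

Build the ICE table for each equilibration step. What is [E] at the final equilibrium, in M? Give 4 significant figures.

Q₀ = 1194 vs Keq = 4.4740e+04 ⇒ Q<K, forward
Step 1:
                  C         B         E         L
  init        2.649     1.626   0.01297   0.07871
  Δ        -0.00903  -0.00301  -0.00903   0.00301
  eq           2.64     1.623   0.00394   0.08172
  solve Keq expr → x = 0.00301; check Q = 4.4740e+04
Then remove 0.2242 M of B.
Step 2:
                  C         B         E         L
  init         2.64     1.399   0.00394   0.08172
  Δ       1.9867e-04 6.6224e-05 1.9867e-04 -6.6224e-05
  eq           2.64     1.399  0.004139   0.08165
  solve Keq expr → x = -6.6224e-05; check Q = 4.4740e+04

[E]_eq = 0.004139 M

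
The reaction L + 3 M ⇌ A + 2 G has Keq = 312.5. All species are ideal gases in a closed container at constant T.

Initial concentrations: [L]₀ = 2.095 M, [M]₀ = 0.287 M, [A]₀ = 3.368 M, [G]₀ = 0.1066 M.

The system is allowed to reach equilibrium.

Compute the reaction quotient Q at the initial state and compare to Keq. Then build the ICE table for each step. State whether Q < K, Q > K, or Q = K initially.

Q₀ = 0.7728; Q < K (proceeds forward)

Q₀ = 0.7728 vs Keq = 312.5 ⇒ Q<K, forward
Step 1:
                   L          M          A          G
  Initial      2.095      0.287      3.368     0.1066
  Change    -0.07232     -0.217    0.07232     0.1446
  Equil        2.023    0.07004       3.44     0.2512
  solve Keq expr → x = 0.07232; check Q = 312.5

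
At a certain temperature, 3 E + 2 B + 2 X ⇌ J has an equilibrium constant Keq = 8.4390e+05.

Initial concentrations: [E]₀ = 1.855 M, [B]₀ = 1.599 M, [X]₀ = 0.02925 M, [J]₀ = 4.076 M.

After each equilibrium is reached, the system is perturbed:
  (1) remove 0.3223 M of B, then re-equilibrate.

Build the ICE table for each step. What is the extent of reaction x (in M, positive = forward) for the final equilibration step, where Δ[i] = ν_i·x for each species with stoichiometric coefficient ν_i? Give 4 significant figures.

x = -7.4107e-05 M

Q₀ = 291.9 vs Keq = 8.4390e+05 ⇒ Q<K, forward
Step 1:
                    E           B           X           J
  Initial       1.855       1.599     0.02925       4.076
  Change     -0.04301    -0.02868    -0.02868     0.01434
  Equil         1.812        1.57  5.7479e-04        4.09
  solve Keq expr → x = 0.01434; check Q = 8.4390e+05
Then remove 0.3223 M of B.
Step 2:
                    E           B           X           J
  Initial       1.812       1.248  5.7479e-04        4.09
  Change   2.2232e-04  1.4821e-04  1.4821e-04 -7.4107e-05
  Equil         1.812       1.248  7.2301e-04        4.09
  solve Keq expr → x = -7.4107e-05; check Q = 8.4390e+05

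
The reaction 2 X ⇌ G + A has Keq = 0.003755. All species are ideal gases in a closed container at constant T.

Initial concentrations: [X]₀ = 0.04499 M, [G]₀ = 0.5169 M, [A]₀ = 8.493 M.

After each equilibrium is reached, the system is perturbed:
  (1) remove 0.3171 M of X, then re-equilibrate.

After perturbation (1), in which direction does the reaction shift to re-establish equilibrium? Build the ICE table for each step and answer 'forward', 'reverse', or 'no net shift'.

Direction: reverse

Q₀ = 2169 vs Keq = 0.003755 ⇒ Q>K, reverse
Step 1:
                    X           G           A
  init        0.04499      0.5169       8.493
  Δ             1.033     -0.5164     -0.5164
  eq            1.078  5.4674e-04       7.977
  solve Keq expr → x = -0.5164; check Q = 0.003755
Then remove 0.3171 M of X.
Step 2:
                    X           G           A
  init         0.7606  5.4674e-04       7.977
  Δ        5.4802e-04 -2.7401e-04 -2.7401e-04
  eq           0.7611  2.7273e-04       7.976
  solve Keq expr → x = -2.7401e-04; check Q = 0.003755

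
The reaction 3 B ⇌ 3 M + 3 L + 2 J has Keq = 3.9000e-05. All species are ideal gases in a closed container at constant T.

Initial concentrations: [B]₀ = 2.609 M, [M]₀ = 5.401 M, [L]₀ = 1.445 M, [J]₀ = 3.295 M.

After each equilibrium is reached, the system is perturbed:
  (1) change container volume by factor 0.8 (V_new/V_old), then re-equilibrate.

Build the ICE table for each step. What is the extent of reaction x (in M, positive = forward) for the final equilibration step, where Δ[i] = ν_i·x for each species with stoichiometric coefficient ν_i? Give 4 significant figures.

x = -0.0025 M

Q₀ = 290.6 vs Keq = 3.9000e-05 ⇒ Q>K, reverse
Step 1:
                  B         M         L         J
  init        2.609     5.401     1.445     3.295
  Δ           1.426    -1.426    -1.426   -0.9503
  eq          4.035     3.975    0.0195     2.345
  solve Keq expr → x = -0.4752; check Q = 3.9000e-05
Then change container volume by factor 0.8 (V_new/V_old).
Step 2:
                  B         M         L         J
  init        5.043     4.969   0.02437     2.931
  Δ        0.007501 -0.007501 -0.007501    -0.005
  eq          5.051     4.962   0.01687     2.926
  solve Keq expr → x = -0.0025; check Q = 3.9000e-05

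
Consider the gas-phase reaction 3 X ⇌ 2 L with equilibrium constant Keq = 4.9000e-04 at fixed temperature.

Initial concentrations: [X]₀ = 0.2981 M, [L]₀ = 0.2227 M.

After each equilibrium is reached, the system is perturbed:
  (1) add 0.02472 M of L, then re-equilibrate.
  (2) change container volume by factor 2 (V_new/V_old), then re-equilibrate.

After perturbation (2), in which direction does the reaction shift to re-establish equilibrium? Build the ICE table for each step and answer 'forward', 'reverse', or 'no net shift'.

Direction: reverse

Q₀ = 1.872 vs Keq = 4.9000e-04 ⇒ Q>K, reverse
Step 1:
                    X           L
  init         0.2981      0.2227
  Δ             0.318      -0.212
  eq           0.6161      0.0107
  solve Keq expr → x = -0.106; check Q = 4.9000e-04
Then add 0.02472 M of L.
Step 2:
                    X           L
  init         0.6161     0.03542
  Δ           0.03567    -0.02378
  eq           0.6518     0.01165
  solve Keq expr → x = -0.01189; check Q = 4.9000e-04
Then change container volume by factor 2 (V_new/V_old).
Step 3:
                    X           L
  init         0.3259    0.005824
  Δ          0.002488   -0.001658
  eq           0.3284    0.004165
  solve Keq expr → x = -8.2924e-04; check Q = 4.9000e-04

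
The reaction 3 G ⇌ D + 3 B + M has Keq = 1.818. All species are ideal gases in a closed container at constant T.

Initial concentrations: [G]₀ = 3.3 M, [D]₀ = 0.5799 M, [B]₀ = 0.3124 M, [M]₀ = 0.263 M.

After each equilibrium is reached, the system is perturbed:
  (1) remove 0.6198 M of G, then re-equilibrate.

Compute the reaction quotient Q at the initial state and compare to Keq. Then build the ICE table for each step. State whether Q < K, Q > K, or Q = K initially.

Q₀ = 1.2939e-04 vs Keq = 1.818 ⇒ Q<K, forward
Step 1:
                   G          D          B          M
  Initial        3.3     0.5799     0.3124      0.263
  Change       -1.69     0.5634       1.69     0.5634
  Equil         1.61      1.143      2.002     0.8264
  solve Keq expr → x = 0.5634; check Q = 1.818
Then remove 0.6198 M of G.
Step 2:
                   G          D          B          M
  Initial     0.9901      1.143      2.002     0.8264
  Change      0.2912   -0.09705    -0.2912   -0.09705
  Equil        1.281      1.046      1.711     0.7293
  solve Keq expr → x = -0.09705; check Q = 1.818

Q₀ = 1.2939e-04; Q < K (proceeds forward)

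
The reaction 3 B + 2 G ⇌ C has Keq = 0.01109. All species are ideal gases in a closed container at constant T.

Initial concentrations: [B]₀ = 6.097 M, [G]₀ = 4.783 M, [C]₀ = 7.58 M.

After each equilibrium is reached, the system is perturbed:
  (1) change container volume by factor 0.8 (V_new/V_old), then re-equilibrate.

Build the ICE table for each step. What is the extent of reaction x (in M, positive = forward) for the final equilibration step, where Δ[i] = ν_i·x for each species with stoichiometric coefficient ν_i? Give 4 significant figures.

x = 0.29 M

Q₀ = 0.001462 vs Keq = 0.01109 ⇒ Q<K, forward
Step 1:
                    B           G           C
  init          6.097       4.783        7.58
  Δ            -2.082      -1.388       0.694
  eq            4.015       3.395       8.274
  solve Keq expr → x = 0.694; check Q = 0.01109
Then change container volume by factor 0.8 (V_new/V_old).
Step 2:
                    B           G           C
  init          5.019       4.244       10.34
  Δ           -0.8699     -0.5799        0.29
  eq            4.149       3.664       10.63
  solve Keq expr → x = 0.29; check Q = 0.01109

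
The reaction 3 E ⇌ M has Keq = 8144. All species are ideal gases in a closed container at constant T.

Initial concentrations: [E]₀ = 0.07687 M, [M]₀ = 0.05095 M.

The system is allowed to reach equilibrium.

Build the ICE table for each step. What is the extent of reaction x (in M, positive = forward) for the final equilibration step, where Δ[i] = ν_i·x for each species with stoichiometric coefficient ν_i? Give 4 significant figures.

Q₀ = 112.2 vs Keq = 8144 ⇒ Q<K, forward
Step 1:
                   E          M
  init       0.07687    0.05095
  Δ         -0.05641     0.0188
  eq         0.02046    0.06975
  solve Keq expr → x = 0.0188; check Q = 8144

x = 0.0188 M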